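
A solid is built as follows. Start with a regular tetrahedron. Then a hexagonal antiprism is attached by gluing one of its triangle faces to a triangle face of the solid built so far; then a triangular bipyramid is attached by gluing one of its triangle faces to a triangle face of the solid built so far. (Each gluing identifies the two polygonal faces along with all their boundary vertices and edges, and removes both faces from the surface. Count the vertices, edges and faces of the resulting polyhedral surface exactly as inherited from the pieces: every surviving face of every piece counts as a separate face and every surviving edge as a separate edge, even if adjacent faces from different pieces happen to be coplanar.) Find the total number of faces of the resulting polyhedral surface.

A regular tetrahedron: V=4, E=6, F=4.
Attach a hexagonal antiprism (V=12, E=24, F=14) along a 3-gon: merge 3 vertices and 3 edges, delete both glued faces → V=13, E=27, F=16.
Attach a triangular bipyramid (V=5, E=9, F=6) along a 3-gon: merge 3 vertices and 3 edges, delete both glued faces → V=15, E=33, F=20.
Check: V − E + F = 15 − 33 + 20 = 2.

20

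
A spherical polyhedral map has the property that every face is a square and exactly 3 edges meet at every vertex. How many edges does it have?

12

Each face has 4 edges and each edge borders two faces, so 2E = 4F.
Each vertex has degree 3, so 3V = 2E and hence V = 4F/3.
Euler: V − E + F = 2 ⇒ (4F/3) − (4F/2) + F = 2.
Multiply by 6: (8 − 12 + 6)F = 12, i.e. 2F = 12.
So F = 6, E = 4·6/2 = 12, V = 4·6/3 = 8.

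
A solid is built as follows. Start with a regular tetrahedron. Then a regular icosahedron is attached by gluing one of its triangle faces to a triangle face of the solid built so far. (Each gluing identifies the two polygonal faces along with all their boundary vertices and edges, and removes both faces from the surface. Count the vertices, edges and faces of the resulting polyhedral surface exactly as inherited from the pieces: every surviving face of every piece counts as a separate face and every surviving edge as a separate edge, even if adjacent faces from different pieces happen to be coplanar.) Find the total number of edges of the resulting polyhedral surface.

A regular tetrahedron: V=4, E=6, F=4.
Attach a regular icosahedron (V=12, E=30, F=20) along a 3-gon: merge 3 vertices and 3 edges, delete both glued faces → V=13, E=33, F=22.
Check: V − E + F = 13 − 33 + 22 = 2.

33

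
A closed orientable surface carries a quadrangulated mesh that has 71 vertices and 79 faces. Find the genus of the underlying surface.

Every face is a square, so 2E = 4·79 = 316, giving E = 158.
χ = V − E + F = 71 − 158 + 79 = -8.
For a closed orientable surface χ = 2 − 2g, so g = (2 − (-8))/2 = 5.

5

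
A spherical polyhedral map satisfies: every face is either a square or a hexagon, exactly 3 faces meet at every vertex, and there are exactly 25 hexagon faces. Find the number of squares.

Let x be the number of squares; then F = 25 + x.
Edge–face incidences: 2E = 6·25 + 4·x = 150 + 4x.
Every vertex has degree 3, so 3V = 2E.
Euler: V − E + F = 2 ⇒ (2E)/3 − E + (25 + x) = 2.
Multiply by 6: 2·(2E) − 3·(2E) + 6·(25 + x) = 12, i.e. 150 + 6x − (150 + 4x) = 12.
Collecting terms: 2x = 12, so x = 6.
Then 2E = 150 + 4·6 = 174, so E = 87, V = 2E/3 = 58, F = 25 + 6 = 31.

6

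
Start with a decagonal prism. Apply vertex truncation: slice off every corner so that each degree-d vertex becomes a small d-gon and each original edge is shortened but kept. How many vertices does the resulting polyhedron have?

60

The base solid has V = 20, E = 30, F = 12.
Truncation replaces each original edge-end by a new vertex, so V′ = 2E = 60.
Each original edge survives, and each old vertex of degree d contributes d new edges; summing degrees gives Σd = 2E, so E′ = E + 2E = 3E = 90.
Each original face survives and each original vertex becomes one new face: F′ = F + V = 32.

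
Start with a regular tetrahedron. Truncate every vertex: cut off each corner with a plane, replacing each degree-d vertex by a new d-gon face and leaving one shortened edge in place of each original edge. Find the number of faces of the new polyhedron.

8

The base solid has V = 4, E = 6, F = 4.
Truncation replaces each original edge-end by a new vertex, so V′ = 2E = 12.
Each original edge survives, and each old vertex of degree d contributes d new edges; summing degrees gives Σd = 2E, so E′ = E + 2E = 3E = 18.
Each original face survives and each original vertex becomes one new face: F′ = F + V = 8.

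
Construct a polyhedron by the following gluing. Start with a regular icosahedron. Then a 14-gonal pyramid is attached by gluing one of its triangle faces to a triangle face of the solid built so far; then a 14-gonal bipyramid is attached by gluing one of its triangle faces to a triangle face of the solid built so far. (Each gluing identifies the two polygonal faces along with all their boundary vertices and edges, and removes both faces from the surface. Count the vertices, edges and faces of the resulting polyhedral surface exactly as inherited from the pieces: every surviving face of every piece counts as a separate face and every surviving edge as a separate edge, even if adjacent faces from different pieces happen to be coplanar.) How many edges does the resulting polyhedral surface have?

94

A regular icosahedron: V=12, E=30, F=20.
Attach a 14-gonal pyramid (V=15, E=28, F=15) along a 3-gon: merge 3 vertices and 3 edges, delete both glued faces → V=24, E=55, F=33.
Attach a 14-gonal bipyramid (V=16, E=42, F=28) along a 3-gon: merge 3 vertices and 3 edges, delete both glued faces → V=37, E=94, F=59.
Check: V − E + F = 37 − 94 + 59 = 2.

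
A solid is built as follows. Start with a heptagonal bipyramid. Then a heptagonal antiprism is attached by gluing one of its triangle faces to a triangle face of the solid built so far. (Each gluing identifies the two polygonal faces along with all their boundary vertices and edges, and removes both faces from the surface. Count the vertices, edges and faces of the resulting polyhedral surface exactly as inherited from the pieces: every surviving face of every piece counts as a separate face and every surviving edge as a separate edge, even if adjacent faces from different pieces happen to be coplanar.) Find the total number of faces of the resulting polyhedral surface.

28

A heptagonal bipyramid: V=9, E=21, F=14.
Attach a heptagonal antiprism (V=14, E=28, F=16) along a 3-gon: merge 3 vertices and 3 edges, delete both glued faces → V=20, E=46, F=28.
Check: V − E + F = 20 − 46 + 28 = 2.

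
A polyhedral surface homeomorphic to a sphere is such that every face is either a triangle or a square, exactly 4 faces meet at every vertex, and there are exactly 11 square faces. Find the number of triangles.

8

Let x be the number of triangles; then F = 11 + x.
Edge–face incidences: 2E = 4·11 + 3·x = 44 + 3x.
Every vertex has degree 4, so 4V = 2E.
Euler: V − E + F = 2 ⇒ (2E)/4 − E + (11 + x) = 2.
Multiply by 8: 2·(2E) − 4·(2E) + 8·(11 + x) = 16, i.e. 88 + 8x − 2·(44 + 3x) = 16.
Collecting terms: 2x = 16, so x = 8.
Then 2E = 44 + 3·8 = 68, so E = 34, V = 2E/4 = 17, F = 11 + 8 = 19.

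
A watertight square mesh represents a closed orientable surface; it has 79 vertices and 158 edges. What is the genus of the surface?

1

Every face is a square and each edge borders two faces, so 4F = 2·158, giving F = 79.
χ = V − E + F = 79 − 158 + 79 = 0.
For a closed orientable surface χ = 2 − 2g, so g = (2 − (0))/2 = 1.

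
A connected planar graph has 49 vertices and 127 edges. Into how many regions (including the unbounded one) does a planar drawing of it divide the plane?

Euler's formula for a connected plane graph: V − E + F = 2, so F = 2 − 49 + 127 = 80.

80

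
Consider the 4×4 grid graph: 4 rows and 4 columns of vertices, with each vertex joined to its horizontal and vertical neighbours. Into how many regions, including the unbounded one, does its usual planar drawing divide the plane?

10

The grid has V = 4·4 = 16 vertices and E = 4·3 + 4·3 = 24 edges.
F = 2 − V + E = 2 − 16 + 24 = 10.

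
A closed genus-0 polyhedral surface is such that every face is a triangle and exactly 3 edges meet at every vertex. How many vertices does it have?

4

Each face has 3 edges and each edge borders two faces, so 2E = 3F.
Each vertex has degree 3, so 3V = 2E and hence V = 3F/3.
Euler: V − E + F = 2 ⇒ (3F/3) − (3F/2) + F = 2.
Multiply by 6: (6 − 9 + 6)F = 12, i.e. 3F = 12.
So F = 4, E = 3·4/2 = 6, V = 3·4/3 = 4.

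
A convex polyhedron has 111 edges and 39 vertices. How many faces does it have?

Here V − E + F = 2.
F = 2 − V + E = 2 − 39 + 111 = 74.

74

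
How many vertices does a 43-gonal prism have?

86

A prism on an n-gon has two n-gon bases and n rectangular sides: V = 2·43 = 86, E = 3·43 = 129, F = 43 + 2 = 45.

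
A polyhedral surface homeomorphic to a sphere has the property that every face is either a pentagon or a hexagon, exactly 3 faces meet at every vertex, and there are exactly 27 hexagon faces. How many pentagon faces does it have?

12

Let x be the number of pentagons; then F = 27 + x.
Edge–face incidences: 2E = 6·27 + 5·x = 162 + 5x.
Every vertex has degree 3, so 3V = 2E.
Euler: V − E + F = 2 ⇒ (2E)/3 − E + (27 + x) = 2.
Multiply by 6: 2·(2E) − 3·(2E) + 6·(27 + x) = 12, i.e. 162 + 6x − (162 + 5x) = 12.
Collecting terms: x = 12.
Then 2E = 162 + 5·12 = 222, so E = 111, V = 2E/3 = 74, F = 27 + 12 = 39.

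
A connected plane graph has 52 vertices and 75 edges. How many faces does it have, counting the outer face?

25

Euler's formula for a connected plane graph: V − E + F = 2, so F = 2 − 52 + 75 = 25.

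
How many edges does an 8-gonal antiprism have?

32

An antiprism on an n-gon has two n-gon caps and 2n triangles: V = 2·8 = 16, E = 4·8 = 32, F = 2·8 + 2 = 18.
Check: V − E + F = 16 − 32 + 18 = 2.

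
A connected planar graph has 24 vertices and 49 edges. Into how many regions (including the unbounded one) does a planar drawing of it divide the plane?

27

Euler's formula for a connected plane graph: V − E + F = 2, so F = 2 − 24 + 49 = 27.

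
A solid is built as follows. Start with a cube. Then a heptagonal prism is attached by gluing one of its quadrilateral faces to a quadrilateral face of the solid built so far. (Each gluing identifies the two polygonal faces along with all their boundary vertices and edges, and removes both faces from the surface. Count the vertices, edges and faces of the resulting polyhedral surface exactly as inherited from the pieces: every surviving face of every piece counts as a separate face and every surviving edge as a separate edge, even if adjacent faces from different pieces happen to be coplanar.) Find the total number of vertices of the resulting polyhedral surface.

18

A cube: V=8, E=12, F=6.
Attach a heptagonal prism (V=14, E=21, F=9) along a 4-gon: merge 4 vertices and 4 edges, delete both glued faces → V=18, E=29, F=13.
Check: V − E + F = 18 − 29 + 13 = 2.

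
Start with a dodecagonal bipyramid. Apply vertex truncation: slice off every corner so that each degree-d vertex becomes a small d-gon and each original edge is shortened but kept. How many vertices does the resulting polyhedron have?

The base solid has V = 14, E = 36, F = 24.
Truncation replaces each original edge-end by a new vertex, so V′ = 2E = 72.
Each original edge survives, and each old vertex of degree d contributes d new edges; summing degrees gives Σd = 2E, so E′ = E + 2E = 3E = 108.
Each original face survives and each original vertex becomes one new face: F′ = F + V = 38.

72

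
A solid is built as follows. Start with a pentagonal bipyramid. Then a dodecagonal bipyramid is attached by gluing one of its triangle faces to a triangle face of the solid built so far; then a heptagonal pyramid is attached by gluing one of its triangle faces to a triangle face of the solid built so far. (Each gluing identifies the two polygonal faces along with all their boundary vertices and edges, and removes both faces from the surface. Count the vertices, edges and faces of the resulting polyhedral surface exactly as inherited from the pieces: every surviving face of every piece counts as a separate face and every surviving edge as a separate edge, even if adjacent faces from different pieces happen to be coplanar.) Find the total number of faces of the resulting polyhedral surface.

38

A pentagonal bipyramid: V=7, E=15, F=10.
Attach a dodecagonal bipyramid (V=14, E=36, F=24) along a 3-gon: merge 3 vertices and 3 edges, delete both glued faces → V=18, E=48, F=32.
Attach a heptagonal pyramid (V=8, E=14, F=8) along a 3-gon: merge 3 vertices and 3 edges, delete both glued faces → V=23, E=59, F=38.
Check: V − E + F = 23 − 59 + 38 = 2.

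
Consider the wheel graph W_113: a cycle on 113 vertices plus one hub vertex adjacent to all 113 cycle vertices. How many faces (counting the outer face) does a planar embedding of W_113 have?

W_113 has V = 113 + 1 = 114 vertices and E = 2·113 = 226 edges.
By Euler's formula F = 2 − V + E = 2 − 114 + 226 = 114.

114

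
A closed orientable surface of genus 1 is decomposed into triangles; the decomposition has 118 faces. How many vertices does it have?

χ = 2 − 2·1 = 0, and every face is a triangle so 3F = 2E.
E = 3·118/2 = 177. Then V = 0 + E − F = 0 + 177 − 118 = 59.

59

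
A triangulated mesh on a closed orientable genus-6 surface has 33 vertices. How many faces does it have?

χ = 2 − 2·6 = -10, and every face is a triangle so 3F = 2E.
V − E + F = -10 with E = 3F/2 gives 33 − (3/2 − 1)·F = -10, so F = 86 and E = 129.

86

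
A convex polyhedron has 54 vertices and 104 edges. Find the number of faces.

52

Here V − E + F = 2.
F = 2 − V + E = 2 − 54 + 104 = 52.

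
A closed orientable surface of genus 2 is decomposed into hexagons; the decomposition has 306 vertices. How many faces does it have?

χ = 2 − 2·2 = -2, and every face is a hexagon so 6F = 2E.
V − E + F = -2 with E = 6F/2 gives 306 − (6/2 − 1)·F = -2, so F = 154 and E = 462.

154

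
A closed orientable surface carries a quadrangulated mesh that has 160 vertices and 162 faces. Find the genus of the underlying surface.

2

Every face is a square, so 2E = 4·162 = 648, giving E = 324.
χ = V − E + F = 160 − 324 + 162 = -2.
For a closed orientable surface χ = 2 − 2g, so g = (2 − (-2))/2 = 2.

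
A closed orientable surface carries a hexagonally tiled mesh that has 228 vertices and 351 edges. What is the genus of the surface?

4

Every face is a hexagon and each edge borders two faces, so 6F = 2·351, giving F = 117.
χ = V − E + F = 228 − 351 + 117 = -6.
For a closed orientable surface χ = 2 − 2g, so g = (2 − (-6))/2 = 4.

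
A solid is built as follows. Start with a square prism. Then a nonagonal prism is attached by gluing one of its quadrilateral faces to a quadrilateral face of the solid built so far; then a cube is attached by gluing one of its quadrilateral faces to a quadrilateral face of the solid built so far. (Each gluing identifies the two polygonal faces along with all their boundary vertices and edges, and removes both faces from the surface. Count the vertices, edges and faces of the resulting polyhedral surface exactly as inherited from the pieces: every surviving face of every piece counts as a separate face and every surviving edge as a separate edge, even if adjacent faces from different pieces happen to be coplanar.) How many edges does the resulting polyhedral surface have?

43

A square prism: V=8, E=12, F=6.
Attach a nonagonal prism (V=18, E=27, F=11) along a 4-gon: merge 4 vertices and 4 edges, delete both glued faces → V=22, E=35, F=15.
Attach a cube (V=8, E=12, F=6) along a 4-gon: merge 4 vertices and 4 edges, delete both glued faces → V=26, E=43, F=19.
Check: V − E + F = 26 − 43 + 19 = 2.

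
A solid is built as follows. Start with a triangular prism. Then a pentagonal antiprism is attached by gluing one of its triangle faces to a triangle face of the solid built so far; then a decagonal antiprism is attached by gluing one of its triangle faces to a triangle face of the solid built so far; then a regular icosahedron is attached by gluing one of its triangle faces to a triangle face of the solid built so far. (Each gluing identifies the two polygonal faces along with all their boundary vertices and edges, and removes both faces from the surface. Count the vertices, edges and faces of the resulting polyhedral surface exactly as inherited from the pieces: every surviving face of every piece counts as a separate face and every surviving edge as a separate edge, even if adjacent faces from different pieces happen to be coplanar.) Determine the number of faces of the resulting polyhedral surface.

A triangular prism: V=6, E=9, F=5.
Attach a pentagonal antiprism (V=10, E=20, F=12) along a 3-gon: merge 3 vertices and 3 edges, delete both glued faces → V=13, E=26, F=15.
Attach a decagonal antiprism (V=20, E=40, F=22) along a 3-gon: merge 3 vertices and 3 edges, delete both glued faces → V=30, E=63, F=35.
Attach a regular icosahedron (V=12, E=30, F=20) along a 3-gon: merge 3 vertices and 3 edges, delete both glued faces → V=39, E=90, F=53.
Check: V − E + F = 39 − 90 + 53 = 2.

53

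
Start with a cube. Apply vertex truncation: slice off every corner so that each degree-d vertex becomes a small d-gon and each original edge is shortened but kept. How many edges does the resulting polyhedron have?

The base solid has V = 8, E = 12, F = 6.
Truncation replaces each original edge-end by a new vertex, so V′ = 2E = 24.
Each original edge survives, and each old vertex of degree d contributes d new edges; summing degrees gives Σd = 2E, so E′ = E + 2E = 3E = 36.
Each original face survives and each original vertex becomes one new face: F′ = F + V = 14.

36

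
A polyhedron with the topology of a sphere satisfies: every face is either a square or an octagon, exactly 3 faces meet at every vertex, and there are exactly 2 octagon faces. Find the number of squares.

Let x be the number of squares; then F = 2 + x.
Edge–face incidences: 2E = 8·2 + 4·x = 16 + 4x.
Every vertex has degree 3, so 3V = 2E.
Euler: V − E + F = 2 ⇒ (2E)/3 − E + (2 + x) = 2.
Multiply by 6: 2·(2E) − 3·(2E) + 6·(2 + x) = 12, i.e. 12 + 6x − (16 + 4x) = 12.
Collecting terms: 2x − 4 = 12, so 2x = 16, so x = 8.
Then 2E = 16 + 4·8 = 48, so E = 24, V = 2E/3 = 16, F = 2 + 8 = 10.

8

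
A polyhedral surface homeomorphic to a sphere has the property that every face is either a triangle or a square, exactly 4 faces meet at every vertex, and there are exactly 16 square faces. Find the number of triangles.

8

Let x be the number of triangles; then F = 16 + x.
Edge–face incidences: 2E = 4·16 + 3·x = 64 + 3x.
Every vertex has degree 4, so 4V = 2E.
Euler: V − E + F = 2 ⇒ (2E)/4 − E + (16 + x) = 2.
Multiply by 8: 2·(2E) − 4·(2E) + 8·(16 + x) = 16, i.e. 128 + 8x − 2·(64 + 3x) = 16.
Collecting terms: 2x = 16, so x = 8.
Then 2E = 64 + 3·8 = 88, so E = 44, V = 2E/4 = 22, F = 16 + 8 = 24.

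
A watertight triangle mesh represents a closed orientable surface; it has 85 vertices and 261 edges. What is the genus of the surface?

2

Every face is a triangle and each edge borders two faces, so 3F = 2·261, giving F = 174.
χ = V − E + F = 85 − 261 + 174 = -2.
For a closed orientable surface χ = 2 − 2g, so g = (2 − (-2))/2 = 2.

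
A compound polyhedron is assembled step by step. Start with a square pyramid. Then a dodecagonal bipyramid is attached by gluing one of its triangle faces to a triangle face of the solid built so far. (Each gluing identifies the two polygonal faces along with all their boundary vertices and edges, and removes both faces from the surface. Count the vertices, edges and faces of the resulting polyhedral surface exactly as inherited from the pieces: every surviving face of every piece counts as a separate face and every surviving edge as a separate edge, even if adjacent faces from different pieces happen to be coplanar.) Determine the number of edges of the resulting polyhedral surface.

41

A square pyramid: V=5, E=8, F=5.
Attach a dodecagonal bipyramid (V=14, E=36, F=24) along a 3-gon: merge 3 vertices and 3 edges, delete both glued faces → V=16, E=41, F=27.
Check: V − E + F = 16 − 41 + 27 = 2.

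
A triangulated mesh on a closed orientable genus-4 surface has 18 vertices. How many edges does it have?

χ = 2 − 2·4 = -6, and every face is a triangle so 3F = 2E.
V − E + F = -6 with E = 3F/2 gives 18 − (3/2 − 1)·F = -6, so F = 48 and E = 72.

72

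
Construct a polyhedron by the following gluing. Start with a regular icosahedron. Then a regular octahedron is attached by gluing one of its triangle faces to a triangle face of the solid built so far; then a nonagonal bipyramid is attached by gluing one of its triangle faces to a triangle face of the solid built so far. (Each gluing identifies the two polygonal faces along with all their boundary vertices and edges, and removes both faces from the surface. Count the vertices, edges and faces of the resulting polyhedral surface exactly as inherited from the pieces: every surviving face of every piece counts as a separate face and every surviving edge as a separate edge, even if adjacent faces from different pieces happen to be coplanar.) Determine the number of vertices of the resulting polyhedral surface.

23

A regular icosahedron: V=12, E=30, F=20.
Attach a regular octahedron (V=6, E=12, F=8) along a 3-gon: merge 3 vertices and 3 edges, delete both glued faces → V=15, E=39, F=26.
Attach a nonagonal bipyramid (V=11, E=27, F=18) along a 3-gon: merge 3 vertices and 3 edges, delete both glued faces → V=23, E=63, F=42.
Check: V − E + F = 23 − 63 + 42 = 2.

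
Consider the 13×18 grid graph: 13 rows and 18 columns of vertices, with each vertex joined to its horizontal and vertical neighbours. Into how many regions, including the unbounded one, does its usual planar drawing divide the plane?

205

The grid has V = 13·18 = 234 vertices and E = 13·17 + 18·12 = 437 edges.
F = 2 − V + E = 2 − 234 + 437 = 205.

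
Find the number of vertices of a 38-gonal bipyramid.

40

A bipyramid over an n-gon has 2n triangular faces and n + 2 vertices: V = 38 + 2 = 40, E = 3·38 = 114, F = 2·38 = 76.
Check: V − E + F = 40 − 114 + 76 = 2.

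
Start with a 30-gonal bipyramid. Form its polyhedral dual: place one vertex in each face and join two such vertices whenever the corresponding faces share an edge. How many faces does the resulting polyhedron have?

The base solid has V = 32, E = 90, F = 60.
The dual swaps V and F and preserves E: V′ = F = 60, E′ = E = 90, F′ = V = 32.

32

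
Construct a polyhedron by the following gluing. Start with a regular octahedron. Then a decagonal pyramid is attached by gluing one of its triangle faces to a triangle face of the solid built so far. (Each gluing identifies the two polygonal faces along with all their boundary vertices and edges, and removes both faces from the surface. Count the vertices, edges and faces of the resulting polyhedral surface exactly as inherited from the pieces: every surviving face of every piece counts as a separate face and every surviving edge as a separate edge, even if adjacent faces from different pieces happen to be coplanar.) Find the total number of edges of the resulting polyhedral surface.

A regular octahedron: V=6, E=12, F=8.
Attach a decagonal pyramid (V=11, E=20, F=11) along a 3-gon: merge 3 vertices and 3 edges, delete both glued faces → V=14, E=29, F=17.
Check: V − E + F = 14 − 29 + 17 = 2.

29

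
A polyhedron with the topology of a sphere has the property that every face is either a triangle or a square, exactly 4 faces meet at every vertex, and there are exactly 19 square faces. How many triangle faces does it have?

Let x be the number of triangles; then F = 19 + x.
Edge–face incidences: 2E = 4·19 + 3·x = 76 + 3x.
Every vertex has degree 4, so 4V = 2E.
Euler: V − E + F = 2 ⇒ (2E)/4 − E + (19 + x) = 2.
Multiply by 8: 2·(2E) − 4·(2E) + 8·(19 + x) = 16, i.e. 152 + 8x − 2·(76 + 3x) = 16.
Collecting terms: 2x = 16, so x = 8.
Then 2E = 76 + 3·8 = 100, so E = 50, V = 2E/4 = 25, F = 19 + 8 = 27.

8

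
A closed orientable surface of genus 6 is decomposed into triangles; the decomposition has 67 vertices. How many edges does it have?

χ = 2 − 2·6 = -10, and every face is a triangle so 3F = 2E.
V − E + F = -10 with E = 3F/2 gives 67 − (3/2 − 1)·F = -10, so F = 154 and E = 231.

231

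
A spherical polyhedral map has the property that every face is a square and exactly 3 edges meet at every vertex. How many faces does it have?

6

Each face has 4 edges and each edge borders two faces, so 2E = 4F.
Each vertex has degree 3, so 3V = 2E and hence V = 4F/3.
Euler: V − E + F = 2 ⇒ (4F/3) − (4F/2) + F = 2.
Multiply by 6: (8 − 12 + 6)F = 12, i.e. 2F = 12.
So F = 6, E = 4·6/2 = 12, V = 4·6/3 = 8.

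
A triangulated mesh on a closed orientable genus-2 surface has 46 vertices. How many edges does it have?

χ = 2 − 2·2 = -2, and every face is a triangle so 3F = 2E.
V − E + F = -2 with E = 3F/2 gives 46 − (3/2 − 1)·F = -2, so F = 96 and E = 144.

144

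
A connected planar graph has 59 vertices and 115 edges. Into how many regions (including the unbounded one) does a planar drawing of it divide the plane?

Euler's formula for a connected plane graph: V − E + F = 2, so F = 2 − 59 + 115 = 58.

58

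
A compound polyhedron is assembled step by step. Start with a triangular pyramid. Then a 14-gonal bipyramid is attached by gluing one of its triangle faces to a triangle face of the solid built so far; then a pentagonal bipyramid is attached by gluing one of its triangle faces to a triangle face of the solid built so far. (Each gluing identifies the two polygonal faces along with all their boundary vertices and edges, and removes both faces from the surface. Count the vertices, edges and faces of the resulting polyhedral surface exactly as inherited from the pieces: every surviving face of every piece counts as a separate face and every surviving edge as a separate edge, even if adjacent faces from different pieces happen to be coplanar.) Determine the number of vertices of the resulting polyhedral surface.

21

A triangular pyramid: V=4, E=6, F=4.
Attach a 14-gonal bipyramid (V=16, E=42, F=28) along a 3-gon: merge 3 vertices and 3 edges, delete both glued faces → V=17, E=45, F=30.
Attach a pentagonal bipyramid (V=7, E=15, F=10) along a 3-gon: merge 3 vertices and 3 edges, delete both glued faces → V=21, E=57, F=38.
Check: V − E + F = 21 − 57 + 38 = 2.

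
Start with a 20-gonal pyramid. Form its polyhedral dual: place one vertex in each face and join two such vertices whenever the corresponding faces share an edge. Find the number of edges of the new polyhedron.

The base solid has V = 21, E = 40, F = 21.
The dual swaps V and F and preserves E: V′ = F = 21, E′ = E = 40, F′ = V = 21.

40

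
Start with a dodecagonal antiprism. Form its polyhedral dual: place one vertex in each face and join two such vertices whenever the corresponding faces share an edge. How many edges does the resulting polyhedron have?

48

The base solid has V = 24, E = 48, F = 26.
The dual swaps V and F and preserves E: V′ = F = 26, E′ = E = 48, F′ = V = 24.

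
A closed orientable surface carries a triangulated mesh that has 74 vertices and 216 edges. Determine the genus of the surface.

Every face is a triangle and each edge borders two faces, so 3F = 2·216, giving F = 144.
χ = V − E + F = 74 − 216 + 144 = 2.
For a closed orientable surface χ = 2 − 2g, so g = (2 − (2))/2 = 0.

0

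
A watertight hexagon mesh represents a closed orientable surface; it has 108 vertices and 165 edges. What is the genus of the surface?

Every face is a hexagon and each edge borders two faces, so 6F = 2·165, giving F = 55.
χ = V − E + F = 108 − 165 + 55 = -2.
For a closed orientable surface χ = 2 − 2g, so g = (2 − (-2))/2 = 2.

2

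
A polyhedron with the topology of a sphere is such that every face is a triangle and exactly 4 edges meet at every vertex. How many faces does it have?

Each face has 3 edges and each edge borders two faces, so 2E = 3F.
Each vertex has degree 4, so 4V = 2E and hence V = 3F/4.
Euler: V − E + F = 2 ⇒ (3F/4) − (3F/2) + F = 2.
Multiply by 8: (6 − 12 + 8)F = 16, i.e. 2F = 16.
So F = 8, E = 3·8/2 = 12, V = 3·8/4 = 6.

8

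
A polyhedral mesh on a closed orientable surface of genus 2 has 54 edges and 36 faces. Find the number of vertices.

For a closed orientable surface of genus 2, χ = 2 − 2·2 = -2.
V = -2 + E − F = -2 + 54 − 36 = 16.

16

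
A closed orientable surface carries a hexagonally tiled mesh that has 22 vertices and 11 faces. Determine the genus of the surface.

Every face is a hexagon, so 2E = 6·11 = 66, giving E = 33.
χ = V − E + F = 22 − 33 + 11 = 0.
For a closed orientable surface χ = 2 − 2g, so g = (2 − (0))/2 = 1.

1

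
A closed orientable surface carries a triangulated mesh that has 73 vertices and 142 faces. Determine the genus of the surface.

Every face is a triangle, so 2E = 3·142 = 426, giving E = 213.
χ = V − E + F = 73 − 213 + 142 = 2.
For a closed orientable surface χ = 2 − 2g, so g = (2 − (2))/2 = 0.

0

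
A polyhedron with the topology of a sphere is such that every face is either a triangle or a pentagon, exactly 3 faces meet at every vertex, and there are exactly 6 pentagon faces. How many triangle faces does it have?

2

Let x be the number of triangles; then F = 6 + x.
Edge–face incidences: 2E = 5·6 + 3·x = 30 + 3x.
Every vertex has degree 3, so 3V = 2E.
Euler: V − E + F = 2 ⇒ (2E)/3 − E + (6 + x) = 2.
Multiply by 6: 2·(2E) − 3·(2E) + 6·(6 + x) = 12, i.e. 36 + 6x − (30 + 3x) = 12.
Collecting terms: 3x + 6 = 12, so 3x = 6, so x = 2.
Then 2E = 30 + 3·2 = 36, so E = 18, V = 2E/3 = 12, F = 6 + 2 = 8.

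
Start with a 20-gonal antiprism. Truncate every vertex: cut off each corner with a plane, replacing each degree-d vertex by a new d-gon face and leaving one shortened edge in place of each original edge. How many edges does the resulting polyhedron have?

240

The base solid has V = 40, E = 80, F = 42.
Truncation replaces each original edge-end by a new vertex, so V′ = 2E = 160.
Each original edge survives, and each old vertex of degree d contributes d new edges; summing degrees gives Σd = 2E, so E′ = E + 2E = 3E = 240.
Each original face survives and each original vertex becomes one new face: F′ = F + V = 82.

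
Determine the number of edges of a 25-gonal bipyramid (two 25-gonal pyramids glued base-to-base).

A bipyramid over an n-gon has 2n triangular faces and n + 2 vertices: V = 25 + 2 = 27, E = 3·25 = 75, F = 2·25 = 50.

75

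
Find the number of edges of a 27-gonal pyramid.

A pyramid on an n-gon base has one n-gon and n triangles: V = 27 + 1 = 28, E = 2·27 = 54, F = 27 + 1 = 28.

54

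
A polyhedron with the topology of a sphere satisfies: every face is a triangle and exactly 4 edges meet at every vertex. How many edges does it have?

12

Each face has 3 edges and each edge borders two faces, so 2E = 3F.
Each vertex has degree 4, so 4V = 2E and hence V = 3F/4.
Euler: V − E + F = 2 ⇒ (3F/4) − (3F/2) + F = 2.
Multiply by 8: (6 − 12 + 8)F = 16, i.e. 2F = 16.
So F = 8, E = 3·8/2 = 12, V = 3·8/4 = 6.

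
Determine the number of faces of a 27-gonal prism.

29

A prism on an n-gon has two n-gon bases and n rectangular sides: V = 2·27 = 54, E = 3·27 = 81, F = 27 + 2 = 29.
Check: V − E + F = 54 − 81 + 29 = 2.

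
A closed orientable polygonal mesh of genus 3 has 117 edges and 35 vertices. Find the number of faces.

78

For a closed orientable surface of genus 3, χ = 2 − 2·3 = -4.
F = -4 − V + E = -4 − 35 + 117 = 78.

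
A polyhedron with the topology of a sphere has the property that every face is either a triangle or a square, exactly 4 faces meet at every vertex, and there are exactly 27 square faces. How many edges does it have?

66

Let x be the number of triangles; then F = 27 + x.
Edge–face incidences: 2E = 4·27 + 3·x = 108 + 3x.
Every vertex has degree 4, so 4V = 2E.
Euler: V − E + F = 2 ⇒ (2E)/4 − E + (27 + x) = 2.
Multiply by 8: 2·(2E) − 4·(2E) + 8·(27 + x) = 16, i.e. 216 + 8x − 2·(108 + 3x) = 16.
Collecting terms: 2x = 16, so x = 8.
Then 2E = 108 + 3·8 = 132, so E = 66, V = 2E/4 = 33, F = 27 + 8 = 35.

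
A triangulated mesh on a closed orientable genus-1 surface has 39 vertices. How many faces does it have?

78

χ = 2 − 2·1 = 0, and every face is a triangle so 3F = 2E.
V − E + F = 0 with E = 3F/2 gives 39 − (3/2 − 1)·F = 0, so F = 78 and E = 117.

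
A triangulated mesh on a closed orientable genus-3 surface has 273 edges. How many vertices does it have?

χ = 2 − 2·3 = -4, and every face is a triangle so 3F = 2E.
F = 2E/3 = 182. Then V = -4 + E − F = -4 + 273 − 182 = 87.

87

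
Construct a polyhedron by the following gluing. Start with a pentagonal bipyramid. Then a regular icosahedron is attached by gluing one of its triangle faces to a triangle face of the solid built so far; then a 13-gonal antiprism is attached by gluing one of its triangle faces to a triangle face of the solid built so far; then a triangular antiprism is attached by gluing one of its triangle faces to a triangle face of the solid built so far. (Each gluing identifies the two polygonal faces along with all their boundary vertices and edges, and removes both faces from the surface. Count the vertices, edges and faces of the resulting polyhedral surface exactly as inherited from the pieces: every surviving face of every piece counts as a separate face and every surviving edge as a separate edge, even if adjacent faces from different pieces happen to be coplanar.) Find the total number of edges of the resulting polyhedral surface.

A pentagonal bipyramid: V=7, E=15, F=10.
Attach a regular icosahedron (V=12, E=30, F=20) along a 3-gon: merge 3 vertices and 3 edges, delete both glued faces → V=16, E=42, F=28.
Attach a 13-gonal antiprism (V=26, E=52, F=28) along a 3-gon: merge 3 vertices and 3 edges, delete both glued faces → V=39, E=91, F=54.
Attach a triangular antiprism (V=6, E=12, F=8) along a 3-gon: merge 3 vertices and 3 edges, delete both glued faces → V=42, E=100, F=60.
Check: V − E + F = 42 − 100 + 60 = 2.

100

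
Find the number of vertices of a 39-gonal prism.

78

A prism on an n-gon has two n-gon bases and n rectangular sides: V = 2·39 = 78, E = 3·39 = 117, F = 39 + 2 = 41.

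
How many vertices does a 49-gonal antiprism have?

98

An antiprism on an n-gon has two n-gon caps and 2n triangles: V = 2·49 = 98, E = 4·49 = 196, F = 2·49 + 2 = 100.
Check: V − E + F = 98 − 196 + 100 = 2.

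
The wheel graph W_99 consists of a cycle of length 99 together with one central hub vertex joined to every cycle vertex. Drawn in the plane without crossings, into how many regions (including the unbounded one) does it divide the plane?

W_99 has V = 99 + 1 = 100 vertices and E = 2·99 = 198 edges.
By Euler's formula F = 2 − V + E = 2 − 100 + 198 = 100.

100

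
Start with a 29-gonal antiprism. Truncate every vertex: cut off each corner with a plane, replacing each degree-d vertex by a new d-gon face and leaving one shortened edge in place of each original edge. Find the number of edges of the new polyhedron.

348

The base solid has V = 58, E = 116, F = 60.
Truncation replaces each original edge-end by a new vertex, so V′ = 2E = 232.
Each original edge survives, and each old vertex of degree d contributes d new edges; summing degrees gives Σd = 2E, so E′ = E + 2E = 3E = 348.
Each original face survives and each original vertex becomes one new face: F′ = F + V = 118.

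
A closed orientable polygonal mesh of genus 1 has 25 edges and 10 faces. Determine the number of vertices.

For a closed orientable surface of genus 1, χ = 2 − 2·1 = 0.
V = 0 + E − F = 0 + 25 − 10 = 15.

15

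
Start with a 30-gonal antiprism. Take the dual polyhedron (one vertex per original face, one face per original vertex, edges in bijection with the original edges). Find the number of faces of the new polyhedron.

The base solid has V = 60, E = 120, F = 62.
The dual swaps V and F and preserves E: V′ = F = 62, E′ = E = 120, F′ = V = 60.

60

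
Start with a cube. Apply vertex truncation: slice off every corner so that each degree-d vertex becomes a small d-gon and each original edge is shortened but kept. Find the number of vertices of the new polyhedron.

24

The base solid has V = 8, E = 12, F = 6.
Truncation replaces each original edge-end by a new vertex, so V′ = 2E = 24.
Each original edge survives, and each old vertex of degree d contributes d new edges; summing degrees gives Σd = 2E, so E′ = E + 2E = 3E = 36.
Each original face survives and each original vertex becomes one new face: F′ = F + V = 14.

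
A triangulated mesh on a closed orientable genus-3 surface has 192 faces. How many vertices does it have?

92

χ = 2 − 2·3 = -4, and every face is a triangle so 3F = 2E.
E = 3·192/2 = 288. Then V = -4 + E − F = -4 + 288 − 192 = 92.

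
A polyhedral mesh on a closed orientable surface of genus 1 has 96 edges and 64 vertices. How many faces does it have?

For a closed orientable surface of genus 1, χ = 2 − 2·1 = 0.
F = 0 − V + E = 0 − 64 + 96 = 32.

32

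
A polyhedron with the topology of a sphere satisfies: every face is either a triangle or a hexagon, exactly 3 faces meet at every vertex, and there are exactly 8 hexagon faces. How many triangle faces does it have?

4

Let x be the number of triangles; then F = 8 + x.
Edge–face incidences: 2E = 6·8 + 3·x = 48 + 3x.
Every vertex has degree 3, so 3V = 2E.
Euler: V − E + F = 2 ⇒ (2E)/3 − E + (8 + x) = 2.
Multiply by 6: 2·(2E) − 3·(2E) + 6·(8 + x) = 12, i.e. 48 + 6x − (48 + 3x) = 12.
Collecting terms: 3x = 12, so x = 4.
Then 2E = 48 + 3·4 = 60, so E = 30, V = 2E/3 = 20, F = 8 + 4 = 12.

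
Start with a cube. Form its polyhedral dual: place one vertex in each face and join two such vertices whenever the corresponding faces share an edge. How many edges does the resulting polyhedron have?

The base solid has V = 8, E = 12, F = 6.
The dual swaps V and F and preserves E: V′ = F = 6, E′ = E = 12, F′ = V = 8.

12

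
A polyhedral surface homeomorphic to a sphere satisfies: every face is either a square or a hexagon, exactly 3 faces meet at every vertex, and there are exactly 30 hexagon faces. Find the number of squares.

6

Let x be the number of squares; then F = 30 + x.
Edge–face incidences: 2E = 6·30 + 4·x = 180 + 4x.
Every vertex has degree 3, so 3V = 2E.
Euler: V − E + F = 2 ⇒ (2E)/3 − E + (30 + x) = 2.
Multiply by 6: 2·(2E) − 3·(2E) + 6·(30 + x) = 12, i.e. 180 + 6x − (180 + 4x) = 12.
Collecting terms: 2x = 12, so x = 6.
Then 2E = 180 + 4·6 = 204, so E = 102, V = 2E/3 = 68, F = 30 + 6 = 36.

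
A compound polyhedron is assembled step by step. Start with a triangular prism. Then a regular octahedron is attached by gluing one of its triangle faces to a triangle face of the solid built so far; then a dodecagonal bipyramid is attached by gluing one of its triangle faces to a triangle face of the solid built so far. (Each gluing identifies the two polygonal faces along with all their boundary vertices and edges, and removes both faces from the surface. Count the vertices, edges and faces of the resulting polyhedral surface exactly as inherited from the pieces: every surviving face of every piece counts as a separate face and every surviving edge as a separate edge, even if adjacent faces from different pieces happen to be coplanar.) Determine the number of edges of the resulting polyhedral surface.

A triangular prism: V=6, E=9, F=5.
Attach a regular octahedron (V=6, E=12, F=8) along a 3-gon: merge 3 vertices and 3 edges, delete both glued faces → V=9, E=18, F=11.
Attach a dodecagonal bipyramid (V=14, E=36, F=24) along a 3-gon: merge 3 vertices and 3 edges, delete both glued faces → V=20, E=51, F=33.
Check: V − E + F = 20 − 51 + 33 = 2.

51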